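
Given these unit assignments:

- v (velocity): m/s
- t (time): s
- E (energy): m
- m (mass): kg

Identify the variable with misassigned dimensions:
E

The variable E (energy) should have units J, not m.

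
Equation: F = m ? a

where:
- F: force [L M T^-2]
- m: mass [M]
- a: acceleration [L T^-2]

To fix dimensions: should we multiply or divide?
multiplication (×): F = m × a

F [L M T^-2]; m [M]; a [L T^-2].
m × a → [L M T^-2] ✓
m ÷ a → [L^-1 M T^2] ✗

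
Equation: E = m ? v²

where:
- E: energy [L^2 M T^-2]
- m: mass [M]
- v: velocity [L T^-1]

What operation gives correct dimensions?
multiplication (×): E = m × v²

E [L^2 M T^-2]; m [M]; v² [L^2 T^-2].
m × v² → [L^2 M T^-2] ✓
m ÷ v² → [L^-2 M T^2] ✗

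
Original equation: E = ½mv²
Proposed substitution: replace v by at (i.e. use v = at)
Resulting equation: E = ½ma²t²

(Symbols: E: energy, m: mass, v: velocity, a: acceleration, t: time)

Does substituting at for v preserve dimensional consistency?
Yes

[v] = [L T^-1] and [at] = [L T^-1]. These match, so the substitution replaces a quantity by one of the same dimensions and the result E = ½ma²t² has LHS [L^2 M T^-2] vs RHS [L^2 M T^-2] — still consistent.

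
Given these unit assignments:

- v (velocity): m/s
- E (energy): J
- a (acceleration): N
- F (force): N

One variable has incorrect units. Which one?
a

The variable a (acceleration) should have units m/s², not N.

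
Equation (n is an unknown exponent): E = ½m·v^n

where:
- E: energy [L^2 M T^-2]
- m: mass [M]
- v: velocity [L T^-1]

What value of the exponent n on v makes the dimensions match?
n = 2

E has dimensions [L^2 M T^-2]; v has dimensions [L T^-1].
The rest of the RHS has dimensions [M], so v^n must supply [L^2 T^-2].
With n = 2: ½m·v^2 has dimensions [L^2 M T^-2], matching the LHS ✓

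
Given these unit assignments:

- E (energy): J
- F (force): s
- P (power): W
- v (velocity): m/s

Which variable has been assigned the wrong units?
F

The variable F (force) should have units N, not s.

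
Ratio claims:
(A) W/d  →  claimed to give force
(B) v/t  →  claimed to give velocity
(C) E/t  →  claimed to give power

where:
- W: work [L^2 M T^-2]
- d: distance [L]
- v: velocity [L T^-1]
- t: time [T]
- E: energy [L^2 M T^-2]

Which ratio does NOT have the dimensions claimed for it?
(B) v/t does not give velocity

(A) W/d: [L M T^-2] = force [L M T^-2] ✓
(B) v/t: [L T^-2] ≠ velocity [L T^-1] ✗
(C) E/t: [L^2 M T^-3] = power [L^2 M T^-3] ✓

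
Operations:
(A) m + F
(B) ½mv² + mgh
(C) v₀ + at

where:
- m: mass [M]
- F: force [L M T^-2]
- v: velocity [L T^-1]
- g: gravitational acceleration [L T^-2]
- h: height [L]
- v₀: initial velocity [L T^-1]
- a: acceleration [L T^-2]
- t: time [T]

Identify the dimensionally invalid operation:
(A) m + F

(A) m + F: m [M] and F [L M T^-2] — different dimensions cannot be added/subtracted ✗
(B) ½mv² + mgh: ½mv² [L^2 M T^-2] and mgh [L^2 M T^-2] — same dimensions ✓
(C) v₀ + at: v₀ [L T^-1] and at [L T^-1] — same dimensions ✓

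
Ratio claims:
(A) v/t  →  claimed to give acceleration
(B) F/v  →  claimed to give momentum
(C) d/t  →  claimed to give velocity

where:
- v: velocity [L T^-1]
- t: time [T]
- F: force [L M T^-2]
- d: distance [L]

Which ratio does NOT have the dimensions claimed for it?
(B) F/v does not give momentum

(A) v/t: [L T^-2] = acceleration [L T^-2] ✓
(B) F/v: [M T^-1] ≠ momentum [L M T^-1] ✗
(C) d/t: [L T^-1] = velocity [L T^-1] ✓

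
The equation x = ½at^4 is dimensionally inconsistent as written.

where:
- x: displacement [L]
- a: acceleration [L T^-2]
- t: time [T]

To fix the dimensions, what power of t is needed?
The exponent of t should be 2: x = ½at^2

The LHS x has dimensions [L]; t has dimensions [T].
As written, the RHS ½at^4 (exponent 4 on t) has dimensions [L T^2], which does not match.
With exponent 2, the RHS ½at^2 has dimensions [L], matching the LHS.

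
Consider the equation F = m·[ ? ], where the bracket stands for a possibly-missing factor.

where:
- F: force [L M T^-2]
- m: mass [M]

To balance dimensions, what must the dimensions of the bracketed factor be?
[L T^-2] — acceleration (e.g. a)

F has dimensions [L M T^-2]; m has dimensions [M].
The bracketed factor must supply [L M T^-2] / [M] = [L T^-2].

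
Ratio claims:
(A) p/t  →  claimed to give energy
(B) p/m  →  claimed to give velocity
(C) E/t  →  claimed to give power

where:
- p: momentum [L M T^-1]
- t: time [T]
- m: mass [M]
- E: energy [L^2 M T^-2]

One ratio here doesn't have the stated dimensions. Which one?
(A) p/t does not give energy

(A) p/t: [L M T^-2] ≠ energy [L^2 M T^-2] ✗
(B) p/m: [L T^-1] = velocity [L T^-1] ✓
(C) E/t: [L^2 M T^-3] = power [L^2 M T^-3] ✓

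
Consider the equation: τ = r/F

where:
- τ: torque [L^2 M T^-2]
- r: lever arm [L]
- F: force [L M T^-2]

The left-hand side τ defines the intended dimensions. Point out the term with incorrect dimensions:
The right-hand side term r/F

τ has dimensions [L^2 M T^-2], but r/F has dimensions [M^-1 T^2], so the term r/F is dimensionally wrong for τ.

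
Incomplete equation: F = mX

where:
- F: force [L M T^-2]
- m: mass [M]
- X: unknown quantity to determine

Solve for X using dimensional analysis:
X = a (acceleration), dimensions [L T^-2]

F has dimensions [L M T^-2]; the rest of the RHS (m) has dimensions [M].
So X must have dimensions [L T^-2] — X = a (acceleration).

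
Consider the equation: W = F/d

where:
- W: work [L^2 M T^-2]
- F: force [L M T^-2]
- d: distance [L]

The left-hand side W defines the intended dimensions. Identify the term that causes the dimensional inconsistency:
The right-hand side term F/d

W has dimensions [L^2 M T^-2], but F/d has dimensions [M T^-2], so the term F/d is dimensionally wrong for W.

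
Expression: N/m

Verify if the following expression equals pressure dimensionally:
No

The expression N/m has dimensions [M T^-2], but pressure has dimensions [L^-1 M T^-2].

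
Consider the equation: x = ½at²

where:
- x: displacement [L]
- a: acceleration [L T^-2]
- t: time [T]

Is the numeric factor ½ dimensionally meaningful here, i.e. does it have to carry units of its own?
No

x has dimensions [L] and at² already has dimensions [L], so the equation balances without ½ contributing any dimensions. ½ is a pure (dimensionless) number; changing or removing it would not affect dimensional consistency.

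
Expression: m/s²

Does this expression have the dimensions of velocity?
No

The expression m/s² has dimensions [L T^-2], but velocity has dimensions [L T^-1].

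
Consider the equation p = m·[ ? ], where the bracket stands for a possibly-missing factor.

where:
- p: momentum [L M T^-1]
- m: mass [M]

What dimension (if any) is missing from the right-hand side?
[L T^-1] — velocity (e.g. v)

p has dimensions [L M T^-1]; m has dimensions [M].
The bracketed factor must supply [L M T^-1] / [M] = [L T^-1].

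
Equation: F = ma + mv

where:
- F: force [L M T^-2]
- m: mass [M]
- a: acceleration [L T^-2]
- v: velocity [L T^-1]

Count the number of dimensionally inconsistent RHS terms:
1

LHS F: [L M T^-2]
- ma: [L M T^-2] ✓
- mv: [L M T^-1] ✗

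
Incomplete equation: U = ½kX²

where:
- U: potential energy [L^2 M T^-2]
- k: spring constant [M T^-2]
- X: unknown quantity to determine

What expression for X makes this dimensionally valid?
X = x (displacement), dimensions [L]

U has dimensions [L^2 M T^-2]; the rest of the RHS (½k) has dimensions [M T^-2].
So X² must have dimensions [L^2], i.e. X has dimensions [L] — X = x (displacement).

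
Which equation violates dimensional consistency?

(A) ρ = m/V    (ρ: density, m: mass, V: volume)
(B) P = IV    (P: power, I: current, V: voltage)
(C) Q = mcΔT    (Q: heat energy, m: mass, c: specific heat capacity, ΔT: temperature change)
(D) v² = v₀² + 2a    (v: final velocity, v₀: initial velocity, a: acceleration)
(D) v² = v₀² + 2a

The equation (D) v² = v₀² + 2a is dimensionally incorrect.

LHS (v²): [L^2 T^-2]
RHS terms:
  - v₀²: [L^2 T^-2] ✓
  - 2a: [L T^-2] ✗ (does not match LHS)

The dimensions do not match. The other three equations balance.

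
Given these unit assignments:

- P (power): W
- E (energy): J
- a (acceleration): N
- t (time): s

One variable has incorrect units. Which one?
a

The variable a (acceleration) should have units m/s², not N.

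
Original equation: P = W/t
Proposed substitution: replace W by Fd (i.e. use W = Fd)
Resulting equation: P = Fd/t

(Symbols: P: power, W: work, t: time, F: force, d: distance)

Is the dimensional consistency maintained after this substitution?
Yes

[W] = [L^2 M T^-2] and [Fd] = [L^2 M T^-2]. These match, so the substitution replaces a quantity by one of the same dimensions and the result P = Fd/t has LHS [L^2 M T^-3] vs RHS [L^2 M T^-3] — still consistent.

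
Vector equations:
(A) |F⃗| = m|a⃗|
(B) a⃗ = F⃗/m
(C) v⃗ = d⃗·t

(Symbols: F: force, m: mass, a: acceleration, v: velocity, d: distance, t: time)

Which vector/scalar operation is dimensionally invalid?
(C) v⃗ = d⃗·t

(A) |F⃗| = m|a⃗|: LHS [L M T^-2], RHS [L M T^-2] ✓ — magnitudes of vectors are scalars
(B) a⃗ = F⃗/m: LHS [L T^-2], RHS [L T^-2] ✓ — force (vector) divided by mass (scalar)
(C) v⃗ = d⃗·t: LHS [L T^-1], RHS [L T] ✗ — velocity is displacement per time; should be d⃗/t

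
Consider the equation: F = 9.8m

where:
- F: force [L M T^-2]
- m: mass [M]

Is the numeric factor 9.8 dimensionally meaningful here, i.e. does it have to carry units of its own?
Yes

F has dimensions [L M T^-2], while m alone has dimensions [M]. For the equation to balance, the factor 9.8 must carry dimensions [L T^-2] — it is a dimensional constant (a numerical value of a physical quantity with its units suppressed), not a pure number.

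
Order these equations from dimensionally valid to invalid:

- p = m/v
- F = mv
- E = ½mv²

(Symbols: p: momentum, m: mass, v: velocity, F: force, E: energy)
Dimensionally correct: E = ½mv²
Dimensionally incorrect: p = m/v, F = mv
Ordered (correct first, then incorrect): E = ½mv², p = m/v, F = mv

- p = m/v: LHS [L M T^-1], RHS [L^-1 M T] → incorrect ✗
- F = mv: LHS [L M T^-2], RHS [L M T^-1] → incorrect ✗
- E = ½mv²: LHS [L^2 M T^-2], RHS [L^2 M T^-2] → correct ✓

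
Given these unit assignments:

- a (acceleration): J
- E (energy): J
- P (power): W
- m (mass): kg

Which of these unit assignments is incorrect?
a

The variable a (acceleration) should have units m/s², not J.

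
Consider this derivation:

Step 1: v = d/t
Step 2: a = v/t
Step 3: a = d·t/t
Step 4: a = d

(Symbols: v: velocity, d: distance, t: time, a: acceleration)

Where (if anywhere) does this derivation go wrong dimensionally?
Step 3

Step 1: v = d/t → LHS [L T^-1], RHS [L T^-1] ✓
Step 2: a = v/t → LHS [L T^-2], RHS [L T^-2] ✓
Step 3: a = d·t/t → LHS [L T^-2], RHS [L] ✗

The first dimensional inconsistency appears in step 3: a = d·t/t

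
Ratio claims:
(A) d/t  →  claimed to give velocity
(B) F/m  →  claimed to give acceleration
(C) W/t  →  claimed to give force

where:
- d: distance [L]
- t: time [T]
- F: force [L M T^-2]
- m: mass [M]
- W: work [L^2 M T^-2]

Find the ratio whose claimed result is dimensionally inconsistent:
(C) W/t does not give force

(A) d/t: [L T^-1] = velocity [L T^-1] ✓
(B) F/m: [L T^-2] = acceleration [L T^-2] ✓
(C) W/t: [L^2 M T^-3] ≠ force [L M T^-2] ✗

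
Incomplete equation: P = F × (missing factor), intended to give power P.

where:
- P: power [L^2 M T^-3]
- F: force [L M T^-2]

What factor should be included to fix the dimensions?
v (velocity), dimensions [L T^-1]

P has dimensions [L^2 M T^-3] and F has dimensions [L M T^-2].
The missing factor must have dimensions [L^2 M T^-3] / [L M T^-2] = [L T^-1], i.e. velocity (v).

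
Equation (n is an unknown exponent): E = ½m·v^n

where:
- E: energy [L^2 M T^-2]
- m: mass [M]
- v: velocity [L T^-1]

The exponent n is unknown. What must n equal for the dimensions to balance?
n = 2

E has dimensions [L^2 M T^-2]; v has dimensions [L T^-1].
The rest of the RHS has dimensions [M], so v^n must supply [L^2 T^-2].
With n = 2: ½m·v^2 has dimensions [L^2 M T^-2], matching the LHS ✓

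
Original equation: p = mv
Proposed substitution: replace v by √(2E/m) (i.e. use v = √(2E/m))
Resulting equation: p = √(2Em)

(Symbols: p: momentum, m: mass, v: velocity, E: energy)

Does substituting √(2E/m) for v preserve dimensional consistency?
Yes

[v] = [L T^-1] and [√(2E/m)] = [L T^-1]. These match, so the substitution replaces a quantity by one of the same dimensions and the result p = √(2Em) has LHS [L M T^-1] vs RHS [L M T^-1] — still consistent.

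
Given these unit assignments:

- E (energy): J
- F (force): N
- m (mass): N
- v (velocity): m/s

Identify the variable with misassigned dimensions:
m

The variable m (mass) should have units kg, not N.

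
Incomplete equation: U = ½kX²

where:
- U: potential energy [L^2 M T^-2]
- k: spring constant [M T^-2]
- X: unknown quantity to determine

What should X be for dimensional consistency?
X = x (displacement), dimensions [L]

U has dimensions [L^2 M T^-2]; the rest of the RHS (½k) has dimensions [M T^-2].
So X² must have dimensions [L^2], i.e. X has dimensions [L] — X = x (displacement).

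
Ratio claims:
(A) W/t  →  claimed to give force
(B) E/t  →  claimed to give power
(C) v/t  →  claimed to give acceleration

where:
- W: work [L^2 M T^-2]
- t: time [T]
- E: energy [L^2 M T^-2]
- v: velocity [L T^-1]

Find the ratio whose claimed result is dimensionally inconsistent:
(A) W/t does not give force

(A) W/t: [L^2 M T^-3] ≠ force [L M T^-2] ✗
(B) E/t: [L^2 M T^-3] = power [L^2 M T^-3] ✓
(C) v/t: [L T^-2] = acceleration [L T^-2] ✓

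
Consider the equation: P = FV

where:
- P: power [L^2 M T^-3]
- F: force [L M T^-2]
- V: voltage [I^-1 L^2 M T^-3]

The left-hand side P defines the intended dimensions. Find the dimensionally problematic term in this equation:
The right-hand side term FV

P has dimensions [L^2 M T^-3], but FV has dimensions [I^-1 L^3 M^2 T^-5], so the term FV is dimensionally wrong for P.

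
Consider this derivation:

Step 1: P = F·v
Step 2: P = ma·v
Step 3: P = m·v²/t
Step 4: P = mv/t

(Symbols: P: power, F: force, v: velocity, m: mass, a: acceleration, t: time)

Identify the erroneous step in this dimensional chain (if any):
Step 4

Step 1: P = F·v → LHS [L^2 M T^-3], RHS [L^2 M T^-3] ✓
Step 2: P = ma·v → LHS [L^2 M T^-3], RHS [L^2 M T^-3] ✓
Step 3: P = m·v²/t → LHS [L^2 M T^-3], RHS [L^2 M T^-3] ✓
Step 4: P = mv/t → LHS [L^2 M T^-3], RHS [L M T^-2] ✗

The first dimensional inconsistency appears in step 4: P = mv/t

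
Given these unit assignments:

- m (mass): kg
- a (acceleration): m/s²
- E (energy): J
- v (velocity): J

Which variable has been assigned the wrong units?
v

The variable v (velocity) should have units m/s, not J.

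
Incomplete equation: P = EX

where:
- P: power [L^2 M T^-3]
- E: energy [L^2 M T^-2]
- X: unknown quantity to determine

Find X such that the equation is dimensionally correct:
X = f (inverse time / frequency (1/t)), dimensions [T^-1]

P has dimensions [L^2 M T^-3]; the rest of the RHS (E) has dimensions [L^2 M T^-2].
So X must have dimensions [T^-1] — X = f (inverse time / frequency (1/t)).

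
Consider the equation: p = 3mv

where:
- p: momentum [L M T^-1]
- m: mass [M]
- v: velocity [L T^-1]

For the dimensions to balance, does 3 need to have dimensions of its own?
No

p has dimensions [L M T^-1] and mv already has dimensions [L M T^-1], so the equation balances without 3 contributing any dimensions. 3 is a pure (dimensionless) number; changing or removing it would not affect dimensional consistency.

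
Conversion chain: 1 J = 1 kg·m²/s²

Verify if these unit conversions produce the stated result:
The chain is correct (no errors).

Correct: Joule is defined as kg·m²/s²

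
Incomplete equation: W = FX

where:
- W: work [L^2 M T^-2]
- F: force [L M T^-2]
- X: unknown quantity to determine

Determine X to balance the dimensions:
X = d (distance), dimensions [L]

W has dimensions [L^2 M T^-2]; the rest of the RHS (F) has dimensions [L M T^-2].
So X must have dimensions [L] — X = d (distance).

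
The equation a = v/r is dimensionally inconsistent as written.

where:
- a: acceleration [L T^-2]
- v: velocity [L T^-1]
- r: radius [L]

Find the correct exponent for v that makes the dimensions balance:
The exponent of v should be 2: a = v^2/r

The LHS a has dimensions [L T^-2]; v has dimensions [L T^-1].
As written, the RHS v/r (exponent 1 on v) has dimensions [T^-1], which does not match.
With exponent 2, the RHS v^2/r has dimensions [L T^-2], matching the LHS.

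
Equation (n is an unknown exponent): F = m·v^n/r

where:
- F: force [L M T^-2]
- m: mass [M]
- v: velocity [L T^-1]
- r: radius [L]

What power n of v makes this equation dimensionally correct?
n = 2

F has dimensions [L M T^-2]; v has dimensions [L T^-1].
The rest of the RHS has dimensions [L^-1 M], so v^n must supply [L^2 T^-2].
With n = 2: m·v^2/r has dimensions [L M T^-2], matching the LHS ✓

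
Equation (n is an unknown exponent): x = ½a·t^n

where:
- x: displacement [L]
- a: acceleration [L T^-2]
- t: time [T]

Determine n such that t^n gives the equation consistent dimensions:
n = 2

x has dimensions [L]; t has dimensions [T].
The rest of the RHS has dimensions [L T^-2], so t^n must supply [T^2].
With n = 2: ½a·t^2 has dimensions [L], matching the LHS ✓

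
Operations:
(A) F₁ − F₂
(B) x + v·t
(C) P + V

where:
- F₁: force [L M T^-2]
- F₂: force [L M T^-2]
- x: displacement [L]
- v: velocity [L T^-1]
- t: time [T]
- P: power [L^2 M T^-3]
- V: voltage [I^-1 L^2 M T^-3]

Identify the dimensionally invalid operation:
(C) P + V

(A) F₁ − F₂: F₁ [L M T^-2] and F₂ [L M T^-2] — same dimensions ✓
(B) x + v·t: x [L] and v·t [L] — same dimensions ✓
(C) P + V: P [L^2 M T^-3] and V [I^-1 L^2 M T^-3] — different dimensions cannot be added/subtracted ✗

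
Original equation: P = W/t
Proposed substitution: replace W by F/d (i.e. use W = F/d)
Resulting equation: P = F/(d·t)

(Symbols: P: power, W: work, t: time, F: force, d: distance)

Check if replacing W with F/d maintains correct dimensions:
No

[W] = [L^2 M T^-2] and [F/d] = [M T^-2]. These differ, so the substitution replaces a quantity by one of different dimensions and the result P = F/(d·t) has LHS [L^2 M T^-3] vs RHS [M T^-3] — inconsistent.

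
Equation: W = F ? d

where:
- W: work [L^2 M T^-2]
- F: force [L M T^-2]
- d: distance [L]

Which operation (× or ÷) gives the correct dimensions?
multiplication (×): W = F × d

W [L^2 M T^-2]; F [L M T^-2]; d [L].
F × d → [L^2 M T^-2] ✓
F ÷ d → [M T^-2] ✗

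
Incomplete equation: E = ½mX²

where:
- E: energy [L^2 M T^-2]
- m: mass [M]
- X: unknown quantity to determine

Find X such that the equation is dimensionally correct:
X = v (velocity), dimensions [L T^-1]

E has dimensions [L^2 M T^-2]; the rest of the RHS (½m) has dimensions [M].
So X² must have dimensions [L^2 T^-2], i.e. X has dimensions [L T^-1] — X = v (velocity).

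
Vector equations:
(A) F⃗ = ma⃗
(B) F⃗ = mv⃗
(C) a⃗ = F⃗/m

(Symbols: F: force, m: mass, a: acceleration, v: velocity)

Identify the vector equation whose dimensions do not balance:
(B) F⃗ = mv⃗

(A) F⃗ = ma⃗: LHS [L M T^-2], RHS [L M T^-2] ✓ — Force and acceleration are vectors, mass is a scalar
(B) F⃗ = mv⃗: LHS [L M T^-2], RHS [L M T^-1] ✗ — mass times velocity is momentum, not force; should be ma⃗
(C) a⃗ = F⃗/m: LHS [L T^-2], RHS [L T^-2] ✓ — force (vector) divided by mass (scalar)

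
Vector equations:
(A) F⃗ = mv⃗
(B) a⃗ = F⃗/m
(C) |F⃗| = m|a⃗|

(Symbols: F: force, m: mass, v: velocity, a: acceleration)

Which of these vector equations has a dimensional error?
(A) F⃗ = mv⃗

(A) F⃗ = mv⃗: LHS [L M T^-2], RHS [L M T^-1] ✗ — mass times velocity is momentum, not force; should be ma⃗
(B) a⃗ = F⃗/m: LHS [L T^-2], RHS [L T^-2] ✓ — force (vector) divided by mass (scalar)
(C) |F⃗| = m|a⃗|: LHS [L M T^-2], RHS [L M T^-2] ✓ — magnitudes of vectors are scalars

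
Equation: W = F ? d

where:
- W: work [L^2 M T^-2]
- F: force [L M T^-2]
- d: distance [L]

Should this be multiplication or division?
multiplication (×): W = F × d

W [L^2 M T^-2]; F [L M T^-2]; d [L].
F × d → [L^2 M T^-2] ✓
F ÷ d → [M T^-2] ✗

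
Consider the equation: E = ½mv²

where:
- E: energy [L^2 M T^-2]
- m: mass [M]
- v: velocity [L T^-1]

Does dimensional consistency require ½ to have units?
No

E has dimensions [L^2 M T^-2] and mv² already has dimensions [L^2 M T^-2], so the equation balances without ½ contributing any dimensions. ½ is a pure (dimensionless) number; changing or removing it would not affect dimensional consistency.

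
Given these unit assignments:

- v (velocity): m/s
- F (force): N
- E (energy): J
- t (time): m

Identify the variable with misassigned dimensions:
t

The variable t (time) should have units s, not m.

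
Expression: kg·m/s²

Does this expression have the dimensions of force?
Yes

The expression kg·m/s² has dimensions [L M T^-2], which is exactly force [L M T^-2].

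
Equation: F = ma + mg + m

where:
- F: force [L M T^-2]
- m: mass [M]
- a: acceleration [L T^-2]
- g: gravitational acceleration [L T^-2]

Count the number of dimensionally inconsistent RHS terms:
1

LHS F: [L M T^-2]
- ma: [L M T^-2] ✓
- mg: [L M T^-2] ✓
- m: [M] ✗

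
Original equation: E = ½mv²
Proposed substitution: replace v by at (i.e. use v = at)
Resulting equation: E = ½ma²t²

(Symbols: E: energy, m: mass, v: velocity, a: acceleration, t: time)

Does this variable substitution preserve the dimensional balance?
Yes

[v] = [L T^-1] and [at] = [L T^-1]. These match, so the substitution replaces a quantity by one of the same dimensions and the result E = ½ma²t² has LHS [L^2 M T^-2] vs RHS [L^2 M T^-2] — still consistent.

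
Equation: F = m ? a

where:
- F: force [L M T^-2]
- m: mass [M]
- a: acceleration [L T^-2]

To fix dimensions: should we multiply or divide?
multiplication (×): F = m × a

F [L M T^-2]; m [M]; a [L T^-2].
m × a → [L M T^-2] ✓
m ÷ a → [L^-1 M T^2] ✗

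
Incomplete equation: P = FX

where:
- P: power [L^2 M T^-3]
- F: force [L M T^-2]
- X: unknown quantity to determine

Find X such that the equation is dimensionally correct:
X = v (velocity), dimensions [L T^-1]

P has dimensions [L^2 M T^-3]; the rest of the RHS (F) has dimensions [L M T^-2].
So X must have dimensions [L T^-1] — X = v (velocity).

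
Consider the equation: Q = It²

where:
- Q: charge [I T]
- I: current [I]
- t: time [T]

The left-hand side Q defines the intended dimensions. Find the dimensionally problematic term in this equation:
The right-hand side term It²

Q has dimensions [I T], but It² has dimensions [I T^2], so the term It² is dimensionally wrong for Q.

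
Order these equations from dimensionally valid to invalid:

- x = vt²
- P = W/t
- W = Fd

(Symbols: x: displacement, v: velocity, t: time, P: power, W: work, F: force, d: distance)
Dimensionally correct: P = W/t, W = Fd
Dimensionally incorrect: x = vt²
Ordered (correct first, then incorrect): P = W/t, W = Fd, x = vt²

- x = vt²: LHS [L], RHS [L T] → incorrect ✗
- P = W/t: LHS [L^2 M T^-3], RHS [L^2 M T^-3] → correct ✓
- W = Fd: LHS [L^2 M T^-2], RHS [L^2 M T^-2] → correct ✓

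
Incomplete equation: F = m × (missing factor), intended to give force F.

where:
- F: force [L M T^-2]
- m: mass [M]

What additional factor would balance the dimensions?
a (acceleration), dimensions [L T^-2]

F has dimensions [L M T^-2] and m has dimensions [M].
The missing factor must have dimensions [L M T^-2] / [M] = [L T^-2], i.e. acceleration (a).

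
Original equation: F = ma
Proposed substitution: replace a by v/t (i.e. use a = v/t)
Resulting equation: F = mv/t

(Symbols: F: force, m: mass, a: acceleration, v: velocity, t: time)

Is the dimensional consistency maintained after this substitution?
Yes

[a] = [L T^-2] and [v/t] = [L T^-2]. These match, so the substitution replaces a quantity by one of the same dimensions and the result F = mv/t has LHS [L M T^-2] vs RHS [L M T^-2] — still consistent.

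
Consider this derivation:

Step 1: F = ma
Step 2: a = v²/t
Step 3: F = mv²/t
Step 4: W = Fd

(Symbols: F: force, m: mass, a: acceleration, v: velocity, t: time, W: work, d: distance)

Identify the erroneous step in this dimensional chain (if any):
Step 2

Step 1: F = ma → LHS [L M T^-2], RHS [L M T^-2] ✓
Step 2: a = v²/t → LHS [L T^-2], RHS [L^2 T^-3] ✗

The first dimensional inconsistency appears in step 2: a = v²/t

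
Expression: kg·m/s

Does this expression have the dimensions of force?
No

The expression kg·m/s has dimensions [L M T^-1], but force has dimensions [L M T^-2].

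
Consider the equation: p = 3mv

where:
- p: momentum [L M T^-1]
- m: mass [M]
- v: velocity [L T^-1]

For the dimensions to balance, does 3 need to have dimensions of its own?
No

p has dimensions [L M T^-1] and mv already has dimensions [L M T^-1], so the equation balances without 3 contributing any dimensions. 3 is a pure (dimensionless) number; changing or removing it would not affect dimensional consistency.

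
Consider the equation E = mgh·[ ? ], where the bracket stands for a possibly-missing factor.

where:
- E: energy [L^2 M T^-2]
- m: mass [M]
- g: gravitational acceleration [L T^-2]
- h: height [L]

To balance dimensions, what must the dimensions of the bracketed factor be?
Nothing is missing — the bracketed factor must be dimensionless.

E has dimensions [L^2 M T^-2] and mgh already has dimensions [L^2 M T^-2], so E = mgh is dimensionally complete.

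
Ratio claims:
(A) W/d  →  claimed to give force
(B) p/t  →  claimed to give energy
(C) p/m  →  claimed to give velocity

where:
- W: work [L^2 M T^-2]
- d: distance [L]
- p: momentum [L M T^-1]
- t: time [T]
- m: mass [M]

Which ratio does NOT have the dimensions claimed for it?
(B) p/t does not give energy

(A) W/d: [L M T^-2] = force [L M T^-2] ✓
(B) p/t: [L M T^-2] ≠ energy [L^2 M T^-2] ✗
(C) p/m: [L T^-1] = velocity [L T^-1] ✓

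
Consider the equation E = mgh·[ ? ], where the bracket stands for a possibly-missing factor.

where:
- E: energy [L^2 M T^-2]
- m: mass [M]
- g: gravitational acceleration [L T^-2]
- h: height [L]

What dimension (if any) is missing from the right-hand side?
Nothing is missing — the bracketed factor must be dimensionless.

E has dimensions [L^2 M T^-2] and mgh already has dimensions [L^2 M T^-2], so E = mgh is dimensionally complete.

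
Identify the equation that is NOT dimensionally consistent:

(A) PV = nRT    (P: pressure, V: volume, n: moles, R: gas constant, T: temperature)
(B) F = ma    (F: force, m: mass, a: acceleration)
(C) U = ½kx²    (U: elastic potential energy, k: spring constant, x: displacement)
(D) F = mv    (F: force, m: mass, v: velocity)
(D) F = mv

The equation (D) F = mv is dimensionally incorrect.

LHS (F): [L M T^-2]
RHS (mv): [L M T^-1] ✗

The dimensions do not match. The other three equations balance.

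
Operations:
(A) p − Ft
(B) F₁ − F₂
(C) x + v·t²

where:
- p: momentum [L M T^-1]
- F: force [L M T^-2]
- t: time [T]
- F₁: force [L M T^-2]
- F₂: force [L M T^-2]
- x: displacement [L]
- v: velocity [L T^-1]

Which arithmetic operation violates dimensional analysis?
(C) x + v·t²

(A) p − Ft: p [L M T^-1] and Ft [L M T^-1] — same dimensions ✓
(B) F₁ − F₂: F₁ [L M T^-2] and F₂ [L M T^-2] — same dimensions ✓
(C) x + v·t²: x [L] and v·t² [L T] — different dimensions cannot be added/subtracted ✗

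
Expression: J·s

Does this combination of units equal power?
No

The expression J·s has dimensions [L^2 M T^-1], but power has dimensions [L^2 M T^-3].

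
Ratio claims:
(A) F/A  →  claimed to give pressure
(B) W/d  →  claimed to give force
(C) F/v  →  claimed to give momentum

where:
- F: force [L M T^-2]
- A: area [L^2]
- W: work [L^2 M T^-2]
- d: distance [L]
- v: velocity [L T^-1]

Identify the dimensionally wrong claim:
(C) F/v does not give momentum

(A) F/A: [L^-1 M T^-2] = pressure [L^-1 M T^-2] ✓
(B) W/d: [L M T^-2] = force [L M T^-2] ✓
(C) F/v: [M T^-1] ≠ momentum [L M T^-1] ✗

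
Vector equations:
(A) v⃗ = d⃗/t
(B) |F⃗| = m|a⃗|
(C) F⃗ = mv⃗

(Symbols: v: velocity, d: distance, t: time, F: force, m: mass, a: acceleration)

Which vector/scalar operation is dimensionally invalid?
(C) F⃗ = mv⃗

(A) v⃗ = d⃗/t: LHS [L T^-1], RHS [L T^-1] ✓ — displacement (vector) divided by time (scalar)
(B) |F⃗| = m|a⃗|: LHS [L M T^-2], RHS [L M T^-2] ✓ — magnitudes of vectors are scalars
(C) F⃗ = mv⃗: LHS [L M T^-2], RHS [L M T^-1] ✗ — mass times velocity is momentum, not force; should be ma⃗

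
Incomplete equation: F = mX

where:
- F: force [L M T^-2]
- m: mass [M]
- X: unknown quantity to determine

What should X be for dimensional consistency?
X = a (acceleration), dimensions [L T^-2]

F has dimensions [L M T^-2]; the rest of the RHS (m) has dimensions [M].
So X must have dimensions [L T^-2] — X = a (acceleration).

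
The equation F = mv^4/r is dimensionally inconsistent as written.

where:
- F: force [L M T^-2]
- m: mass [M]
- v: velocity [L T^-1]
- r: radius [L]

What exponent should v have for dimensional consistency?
The exponent of v should be 2: F = mv^2/r

The LHS F has dimensions [L M T^-2]; v has dimensions [L T^-1].
As written, the RHS mv^4/r (exponent 4 on v) has dimensions [L^3 M T^-4], which does not match.
With exponent 2, the RHS mv^2/r has dimensions [L M T^-2], matching the LHS.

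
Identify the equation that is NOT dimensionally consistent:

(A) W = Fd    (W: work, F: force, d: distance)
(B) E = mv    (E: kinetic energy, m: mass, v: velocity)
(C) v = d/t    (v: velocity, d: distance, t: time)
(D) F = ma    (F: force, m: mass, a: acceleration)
(B) E = mv

The equation (B) E = mv is dimensionally incorrect.

LHS (E): [L^2 M T^-2]
RHS (mv): [L M T^-1] ✗

The dimensions do not match. The other three equations balance.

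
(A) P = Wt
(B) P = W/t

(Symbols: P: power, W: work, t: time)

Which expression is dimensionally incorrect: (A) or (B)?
(A)

(A) P = Wt: LHS [L^2 M T^-3], RHS [L^2 M T^-1] ✗
(B) P = W/t: LHS [L^2 M T^-3], RHS [L^2 M T^-3] ✓

Expression (A) P = Wt is dimensionally incorrect.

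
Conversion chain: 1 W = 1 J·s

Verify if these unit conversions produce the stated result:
The chain is incorrect (it contains an error).

Incorrect: Watt is J/s, not J·s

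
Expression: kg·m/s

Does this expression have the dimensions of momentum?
Yes

The expression kg·m/s has dimensions [L M T^-1], which is exactly momentum [L M T^-1].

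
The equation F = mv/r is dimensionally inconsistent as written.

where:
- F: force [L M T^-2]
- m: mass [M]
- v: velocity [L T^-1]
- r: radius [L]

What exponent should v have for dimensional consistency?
The exponent of v should be 2: F = mv^2/r

The LHS F has dimensions [L M T^-2]; v has dimensions [L T^-1].
As written, the RHS mv/r (exponent 1 on v) has dimensions [M T^-1], which does not match.
With exponent 2, the RHS mv^2/r has dimensions [L M T^-2], matching the LHS.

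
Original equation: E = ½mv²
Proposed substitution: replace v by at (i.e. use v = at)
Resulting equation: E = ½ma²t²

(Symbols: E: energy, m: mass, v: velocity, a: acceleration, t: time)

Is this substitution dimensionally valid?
Yes

[v] = [L T^-1] and [at] = [L T^-1]. These match, so the substitution replaces a quantity by one of the same dimensions and the result E = ½ma²t² has LHS [L^2 M T^-2] vs RHS [L^2 M T^-2] — still consistent.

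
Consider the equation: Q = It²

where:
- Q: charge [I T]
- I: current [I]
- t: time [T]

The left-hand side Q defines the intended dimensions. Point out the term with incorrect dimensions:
The right-hand side term It²

Q has dimensions [I T], but It² has dimensions [I T^2], so the term It² is dimensionally wrong for Q.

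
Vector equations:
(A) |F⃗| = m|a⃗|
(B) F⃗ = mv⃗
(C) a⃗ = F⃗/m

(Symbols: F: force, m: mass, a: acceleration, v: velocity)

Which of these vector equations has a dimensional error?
(B) F⃗ = mv⃗

(A) |F⃗| = m|a⃗|: LHS [L M T^-2], RHS [L M T^-2] ✓ — magnitudes of vectors are scalars
(B) F⃗ = mv⃗: LHS [L M T^-2], RHS [L M T^-1] ✗ — mass times velocity is momentum, not force; should be ma⃗
(C) a⃗ = F⃗/m: LHS [L T^-2], RHS [L T^-2] ✓ — force (vector) divided by mass (scalar)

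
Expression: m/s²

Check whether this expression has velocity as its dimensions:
No

The expression m/s² has dimensions [L T^-2], but velocity has dimensions [L T^-1].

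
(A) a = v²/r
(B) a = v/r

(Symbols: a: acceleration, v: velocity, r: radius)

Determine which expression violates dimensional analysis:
(B)

(A) a = v²/r: LHS [L T^-2], RHS [L T^-2] ✓
(B) a = v/r: LHS [L T^-2], RHS [T^-1] ✗

Expression (B) a = v/r is dimensionally incorrect.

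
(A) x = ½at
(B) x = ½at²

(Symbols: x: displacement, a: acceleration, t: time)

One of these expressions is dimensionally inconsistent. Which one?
(A)

(A) x = ½at: LHS [L], RHS [L T^-1] ✗
(B) x = ½at²: LHS [L], RHS [L] ✓

Expression (A) x = ½at is dimensionally incorrect.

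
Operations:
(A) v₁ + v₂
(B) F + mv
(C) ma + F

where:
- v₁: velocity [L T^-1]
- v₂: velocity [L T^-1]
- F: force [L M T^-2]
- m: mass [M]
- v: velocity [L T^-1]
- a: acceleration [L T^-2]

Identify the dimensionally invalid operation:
(B) F + mv

(A) v₁ + v₂: v₁ [L T^-1] and v₂ [L T^-1] — same dimensions ✓
(B) F + mv: F [L M T^-2] and mv [L M T^-1] — different dimensions cannot be added/subtracted ✗
(C) ma + F: ma [L M T^-2] and F [L M T^-2] — same dimensions ✓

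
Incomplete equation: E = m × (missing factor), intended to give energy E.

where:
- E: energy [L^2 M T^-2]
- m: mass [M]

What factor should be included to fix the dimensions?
v² (velocity squared), dimensions [L^2 T^-2]

E has dimensions [L^2 M T^-2] and m has dimensions [M].
The missing factor must have dimensions [L^2 M T^-2] / [M] = [L^2 T^-2], i.e. velocity squared (v²).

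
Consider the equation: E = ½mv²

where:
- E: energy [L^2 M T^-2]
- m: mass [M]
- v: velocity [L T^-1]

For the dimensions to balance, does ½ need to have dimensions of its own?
No

E has dimensions [L^2 M T^-2] and mv² already has dimensions [L^2 M T^-2], so the equation balances without ½ contributing any dimensions. ½ is a pure (dimensionless) number; changing or removing it would not affect dimensional consistency.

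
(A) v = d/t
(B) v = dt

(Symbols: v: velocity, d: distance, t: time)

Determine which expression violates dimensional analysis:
(B)

(A) v = d/t: LHS [L T^-1], RHS [L T^-1] ✓
(B) v = dt: LHS [L T^-1], RHS [L T] ✗

Expression (B) v = dt is dimensionally incorrect.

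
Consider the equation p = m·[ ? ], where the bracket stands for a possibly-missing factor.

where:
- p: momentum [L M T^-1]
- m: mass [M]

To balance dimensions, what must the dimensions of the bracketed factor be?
[L T^-1] — velocity (e.g. v)

p has dimensions [L M T^-1]; m has dimensions [M].
The bracketed factor must supply [L M T^-1] / [M] = [L T^-1].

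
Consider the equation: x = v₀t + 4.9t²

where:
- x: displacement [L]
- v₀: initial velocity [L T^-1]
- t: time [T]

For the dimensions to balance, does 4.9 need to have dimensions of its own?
Yes

x has dimensions [L], while t² alone has dimensions [T^2]. For the equation to balance, the factor 4.9 must carry dimensions [L T^-2] — it is a dimensional constant (a numerical value of a physical quantity with its units suppressed), not a pure number.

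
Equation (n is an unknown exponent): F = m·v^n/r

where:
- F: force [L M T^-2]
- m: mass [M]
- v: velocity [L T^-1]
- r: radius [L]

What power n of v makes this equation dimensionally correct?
n = 2

F has dimensions [L M T^-2]; v has dimensions [L T^-1].
The rest of the RHS has dimensions [L^-1 M], so v^n must supply [L^2 T^-2].
With n = 2: m·v^2/r has dimensions [L M T^-2], matching the LHS ✓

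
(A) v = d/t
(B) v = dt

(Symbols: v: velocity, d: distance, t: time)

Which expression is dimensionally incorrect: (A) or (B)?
(B)

(A) v = d/t: LHS [L T^-1], RHS [L T^-1] ✓
(B) v = dt: LHS [L T^-1], RHS [L T] ✗

Expression (B) v = dt is dimensionally incorrect.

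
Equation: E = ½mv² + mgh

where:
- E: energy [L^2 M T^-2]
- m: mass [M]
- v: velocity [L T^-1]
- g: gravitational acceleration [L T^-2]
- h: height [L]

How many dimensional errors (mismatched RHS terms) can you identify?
0

LHS E: [L^2 M T^-2]
- ½mv²: [L^2 M T^-2] ✓
- mgh: [L^2 M T^-2] ✓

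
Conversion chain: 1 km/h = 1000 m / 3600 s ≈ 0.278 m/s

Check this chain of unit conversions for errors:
The chain is correct (no errors).

Correct: 1 km = 1000 m, 1 h = 3600 s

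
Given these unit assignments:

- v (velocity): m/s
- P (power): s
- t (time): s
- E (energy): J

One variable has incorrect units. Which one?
P

The variable P (power) should have units W, not s.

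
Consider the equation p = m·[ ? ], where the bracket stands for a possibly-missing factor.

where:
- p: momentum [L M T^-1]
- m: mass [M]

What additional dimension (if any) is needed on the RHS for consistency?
[L T^-1] — velocity (e.g. v)

p has dimensions [L M T^-1]; m has dimensions [M].
The bracketed factor must supply [L M T^-1] / [M] = [L T^-1].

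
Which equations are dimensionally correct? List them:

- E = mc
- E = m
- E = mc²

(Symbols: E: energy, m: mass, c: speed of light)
Dimensionally correct: E = mc²
Dimensionally incorrect: E = mc, E = m
Ordered (correct first, then incorrect): E = mc², E = mc, E = m

- E = mc: LHS [L^2 M T^-2], RHS [L M T^-1] → incorrect ✗
- E = m: LHS [L^2 M T^-2], RHS [M] → incorrect ✗
- E = mc²: LHS [L^2 M T^-2], RHS [L^2 M T^-2] → correct ✓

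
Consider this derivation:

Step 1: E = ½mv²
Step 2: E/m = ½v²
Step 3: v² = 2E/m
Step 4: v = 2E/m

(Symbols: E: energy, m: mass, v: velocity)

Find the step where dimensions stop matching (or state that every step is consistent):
Step 4

Step 1: E = ½mv² → LHS [L^2 M T^-2], RHS [L^2 M T^-2] ✓
Step 2: E/m = ½v² → LHS [L^2 T^-2], RHS [L^2 T^-2] ✓
Step 3: v² = 2E/m → LHS [L^2 T^-2], RHS [L^2 T^-2] ✓
Step 4: v = 2E/m → LHS [L T^-1], RHS [L^2 T^-2] ✗

The first dimensional inconsistency appears in step 4: v = 2E/m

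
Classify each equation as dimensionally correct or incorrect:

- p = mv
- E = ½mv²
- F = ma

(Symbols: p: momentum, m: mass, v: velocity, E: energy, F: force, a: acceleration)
Dimensionally correct: p = mv, E = ½mv², F = ma
Dimensionally incorrect: none
Ordered (correct first, then incorrect): p = mv, E = ½mv², F = ma

- p = mv: LHS [L M T^-1], RHS [L M T^-1] → correct ✓
- E = ½mv²: LHS [L^2 M T^-2], RHS [L^2 M T^-2] → correct ✓
- F = ma: LHS [L M T^-2], RHS [L M T^-2] → correct ✓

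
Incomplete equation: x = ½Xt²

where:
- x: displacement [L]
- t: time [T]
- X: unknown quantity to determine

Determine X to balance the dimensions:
X = a (acceleration), dimensions [L T^-2]

x has dimensions [L]; the rest of the RHS (½ t²) has dimensions [T^2].
So X must have dimensions [L T^-2] — X = a (acceleration).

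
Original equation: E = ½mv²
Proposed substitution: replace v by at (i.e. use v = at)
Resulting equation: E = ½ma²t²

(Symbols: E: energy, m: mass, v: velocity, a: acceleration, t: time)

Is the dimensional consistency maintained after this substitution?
Yes

[v] = [L T^-1] and [at] = [L T^-1]. These match, so the substitution replaces a quantity by one of the same dimensions and the result E = ½ma²t² has LHS [L^2 M T^-2] vs RHS [L^2 M T^-2] — still consistent.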